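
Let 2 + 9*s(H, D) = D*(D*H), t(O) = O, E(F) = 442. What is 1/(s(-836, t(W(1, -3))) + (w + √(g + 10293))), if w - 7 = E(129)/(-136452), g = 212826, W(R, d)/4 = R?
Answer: -61978625618454/82346991170324053 - 125679251052*√24791/82346991170324053 ≈ -0.00099296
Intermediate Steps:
W(R, d) = 4*R
w = 477361/68226 (w = 7 + 442/(-136452) = 7 + 442*(-1/136452) = 7 - 221/68226 = 477361/68226 ≈ 6.9968)
s(H, D) = -2/9 + H*D²/9 (s(H, D) = -2/9 + (D*(D*H))/9 = -2/9 + (H*D²)/9 = -2/9 + H*D²/9)
1/(s(-836, t(W(1, -3))) + (w + √(g + 10293))) = 1/((-2/9 + (⅑)*(-836)*(4*1)²) + (477361/68226 + √(212826 + 10293))) = 1/((-2/9 + (⅑)*(-836)*4²) + (477361/68226 + √223119)) = 1/((-2/9 + (⅑)*(-836)*16) + (477361/68226 + 3*√24791)) = 1/((-2/9 - 13376/9) + (477361/68226 + 3*√24791)) = 1/(-13378/9 + (477361/68226 + 3*√24791)) = 1/(-302810393/204678 + 3*√24791)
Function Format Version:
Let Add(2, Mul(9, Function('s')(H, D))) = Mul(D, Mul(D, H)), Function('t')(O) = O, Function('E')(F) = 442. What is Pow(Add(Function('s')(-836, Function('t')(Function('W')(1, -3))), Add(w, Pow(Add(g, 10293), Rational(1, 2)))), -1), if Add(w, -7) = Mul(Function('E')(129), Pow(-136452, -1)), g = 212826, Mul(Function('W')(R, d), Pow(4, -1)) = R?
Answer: Add(Rational(-61978625618454, 82346991170324053), Mul(Rational(-125679251052, 82346991170324053), Pow(24791, Rational(1, 2)))) ≈ -0.00099296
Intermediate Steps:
Function('W')(R, d) = Mul(4, R)
w = Rational(477361, 68226) (w = Add(7, Mul(442, Pow(-136452, -1))) = Add(7, Mul(442, Rational(-1, 136452))) = Add(7, Rational(-221, 68226)) = Rational(477361, 68226) ≈ 6.9968)
Function('s')(H, D) = Add(Rational(-2, 9), Mul(Rational(1, 9), H, Pow(D, 2))) (Function('s')(H, D) = Add(Rational(-2, 9), Mul(Rational(1, 9), Mul(D, Mul(D, H)))) = Add(Rational(-2, 9), Mul(Rational(1, 9), Mul(H, Pow(D, 2)))) = Add(Rational(-2, 9), Mul(Rational(1, 9), H, Pow(D, 2))))
Pow(Add(Function('s')(-836, Function('t')(Function('W')(1, -3))), Add(w, Pow(Add(g, 10293), Rational(1, 2)))), -1) = Pow(Add(Add(Rational(-2, 9), Mul(Rational(1, 9), -836, Pow(Mul(4, 1), 2))), Add(Rational(477361, 68226), Pow(Add(212826, 10293), Rational(1, 2)))), -1) = Pow(Add(Add(Rational(-2, 9), Mul(Rational(1, 9), -836, Pow(4, 2))), Add(Rational(477361, 68226), Pow(223119, Rational(1, 2)))), -1) = Pow(Add(Add(Rational(-2, 9), Mul(Rational(1, 9), -836, 16)), Add(Rational(477361, 68226), Mul(3, Pow(24791, Rational(1, 2))))), -1) = Pow(Add(Add(Rational(-2, 9), Rational(-13376, 9)), Add(Rational(477361, 68226), Mul(3, Pow(24791, Rational(1, 2))))), -1) = Pow(Add(Rational(-13378, 9), Add(Rational(477361, 68226), Mul(3, Pow(24791, Rational(1, 2))))), -1) = Pow(Add(Rational(-302810393, 204678), Mul(3, Pow(24791, Rational(1, 2)))), -1)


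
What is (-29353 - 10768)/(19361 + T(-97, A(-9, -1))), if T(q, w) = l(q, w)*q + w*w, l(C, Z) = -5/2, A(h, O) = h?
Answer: -80242/39369 ≈ -2.0382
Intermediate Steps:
l(C, Z) = -5/2 (l(C, Z) = -5*½ = -5/2)
T(q, w) = w² - 5*q/2 (T(q, w) = -5*q/2 + w*w = -5*q/2 + w² = w² - 5*q/2)
(-29353 - 10768)/(19361 + T(-97, A(-9, -1))) = (-29353 - 10768)/(19361 + ((-9)² - 5/2*(-97))) = -40121/(19361 + (81 + 485/2)) = -40121/(19361 + 647/2) = -40121/39369/2 = -40121*2/39369 = -80242/39369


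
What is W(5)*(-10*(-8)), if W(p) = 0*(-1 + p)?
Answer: 0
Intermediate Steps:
W(p) = 0
W(5)*(-10*(-8)) = 0*(-10*(-8)) = 0*80 = 0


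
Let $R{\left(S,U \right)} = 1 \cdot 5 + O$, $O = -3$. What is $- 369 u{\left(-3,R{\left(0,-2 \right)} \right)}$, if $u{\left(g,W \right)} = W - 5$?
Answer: $1107$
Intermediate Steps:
$R{\left(S,U \right)} = 2$ ($R{\left(S,U \right)} = 1 \cdot 5 - 3 = 5 - 3 = 2$)
$u{\left(g,W \right)} = -5 + W$
$- 369 u{\left(-3,R{\left(0,-2 \right)} \right)} = - 369 \left(-5 + 2\right) = \left(-369\right) \left(-3\right) = 1107$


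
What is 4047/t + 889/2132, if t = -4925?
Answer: -4249879/10500100 ≈ -0.40475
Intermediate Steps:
4047/t + 889/2132 = 4047/(-4925) + 889/2132 = 4047*(-1/4925) + 889*(1/2132) = -4047/4925 + 889/2132 = -4249879/10500100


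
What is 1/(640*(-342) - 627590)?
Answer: -1/846470 ≈ -1.1814e-6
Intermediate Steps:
1/(640*(-342) - 627590) = 1/(-218880 - 627590) = 1/(-846470) = -1/846470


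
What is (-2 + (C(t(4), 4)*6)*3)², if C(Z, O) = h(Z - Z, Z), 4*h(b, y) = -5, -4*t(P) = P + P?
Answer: 2401/4 ≈ 600.25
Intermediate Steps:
t(P) = -P/2 (t(P) = -(P + P)/4 = -P/2)
h(b, y) = -5/4 (h(b, y) = (¼)*(-5) = -5/4)
C(Z, O) = -5/4
(-2 + (C(t(4), 4)*6)*3)² = (-2 - 5/4*6*3)² = (-2 - 15/2*3)² = (-2 - 45/2)² = (-49/2)² = 2401/4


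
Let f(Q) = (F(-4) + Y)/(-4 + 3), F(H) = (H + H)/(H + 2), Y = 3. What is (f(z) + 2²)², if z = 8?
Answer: 9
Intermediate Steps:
F(H) = 2*H/(2 + H) (F(H) = (2*H)/(2 + H) = 2*H/(2 + H))
f(Q) = -7 (f(Q) = (2*(-4)/(2 - 4) + 3)/(-4 + 3) = (2*(-4)/(-2) + 3)/(-1) = (2*(-4)*(-½) + 3)*(-1) = (4 + 3)*(-1) = 7*(-1) = -7)
(f(z) + 2²)² = (-7 + 2²)² = (-7 + 4)² = (-3)² = 9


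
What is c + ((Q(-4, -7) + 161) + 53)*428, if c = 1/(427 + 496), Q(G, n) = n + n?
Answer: 79008801/923 ≈ 85600.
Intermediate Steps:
Q(G, n) = 2*n
c = 1/923 ≈ 0.0010834
c + ((Q(-4, -7) + 161) + 53)*428 = 1/923 + ((2*(-7) + 161) + 53)*428 = 1/923 + ((-14 + 161) + 53)*428 = 1/923 + (147 + 53)*428 = 1/923 + 200*428 = 1/923 + 85600 = 79008801/923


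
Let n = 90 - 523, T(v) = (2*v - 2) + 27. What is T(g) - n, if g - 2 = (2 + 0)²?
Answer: 470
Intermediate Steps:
g = 6 (g = 2 + (2 + 0)² = 2 + 2² = 2 + 4 = 6)
T(v) = 25 + 2*v (T(v) = (-2 + 2*v) + 27 = 25 + 2*v)
n = -433
T(g) - n = (25 + 2*6) - 1*(-433) = (25 + 12) + 433 = 37 + 433 = 470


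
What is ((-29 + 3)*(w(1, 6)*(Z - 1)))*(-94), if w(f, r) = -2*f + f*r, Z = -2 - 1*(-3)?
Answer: 0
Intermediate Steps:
Z = 1 (Z = -2 + 3 = 1)
((-29 + 3)*(w(1, 6)*(Z - 1)))*(-94) = ((-29 + 3)*((1*(-2 + 6))*(1 - 1)))*(-94) = -26*1*4*0*(-94) = -104*0*(-94) = -26*0*(-94) = 0*(-94) = 0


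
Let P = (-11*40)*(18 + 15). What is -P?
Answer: 14520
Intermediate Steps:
P = -14520 (P = -440*33 = -14520)
-P = -1*(-14520) = 14520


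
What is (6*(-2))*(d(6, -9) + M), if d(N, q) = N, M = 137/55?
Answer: -5604/55 ≈ -101.89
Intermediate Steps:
M = 137/55 (M = 137*(1/55) = 137/55 ≈ 2.4909)
(6*(-2))*(d(6, -9) + M) = (6*(-2))*(6 + 137/55) = -12*467/55 = -5604/55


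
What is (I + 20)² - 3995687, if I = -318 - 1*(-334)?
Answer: -3994391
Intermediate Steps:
I = 16 (I = -318 + 334 = 16)
(I + 20)² - 3995687 = (16 + 20)² - 3995687 = 36² - 3995687 = 1296 - 3995687 = -3994391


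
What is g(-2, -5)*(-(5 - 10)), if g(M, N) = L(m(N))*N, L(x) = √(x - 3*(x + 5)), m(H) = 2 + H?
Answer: -75*I ≈ -75.0*I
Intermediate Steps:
L(x) = √(-15 - 2*x) (L(x) = √(x - 3*(5 + x)) = √(x + (-15 - 3*x)) = √(-15 - 2*x))
g(M, N) = N*√(-19 - 2*N) (g(M, N) = √(-15 - 2*(2 + N))*N = √(-15 + (-4 - 2*N))*N = √(-19 - 2*N)*N = N*√(-19 - 2*N))
g(-2, -5)*(-(5 - 10)) = (-5*√(-19 - 2*(-5)))*(-(5 - 10)) = (-5*√(-19 + 10))*(-1*(-5)) = -15*I*5 = -75*I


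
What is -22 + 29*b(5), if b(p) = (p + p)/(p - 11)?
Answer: -211/3 ≈ -70.333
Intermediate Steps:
b(p) = 2*p/(-11 + p) (b(p) = (2*p)/(-11 + p) = 2*p/(-11 + p))
-22 + 29*b(5) = -22 + 29*(2*5/(-11 + 5)) = -22 + 29*(2*5/(-6)) = -22 + 29*(2*5*(-1/6)) = -22 + 29*(-5/3) = -22 - 145/3 = -211/3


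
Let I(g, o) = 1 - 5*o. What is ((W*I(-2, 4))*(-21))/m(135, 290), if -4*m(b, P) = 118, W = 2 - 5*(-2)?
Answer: -9576/59 ≈ -162.31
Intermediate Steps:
W = 12 (W = 2 + 10 = 12)
m(b, P) = -59/2 (m(b, P) = -¼*118 = -59/2)
((W*I(-2, 4))*(-21))/m(135, 290) = ((12*(1 - 5*4))*(-21))/(-59/2) = ((12*(1 - 20))*(-21))*(-2/59) = ((12*(-19))*(-21))*(-2/59) = -228*(-21)*(-2/59) = 4788*(-2/59) = -9576/59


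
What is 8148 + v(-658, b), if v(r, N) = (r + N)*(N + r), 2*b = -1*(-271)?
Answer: 1124617/4 ≈ 2.8115e+5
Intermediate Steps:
b = 271/2 (b = (-1*(-271))/2 = (½)*271 = 271/2 ≈ 135.50)
v(r, N) = (N + r)² (v(r, N) = (N + r)*(N + r) = (N + r)²)
8148 + v(-658, b) = 8148 + (271/2 - 658)² = 8148 + (-1045/2)² = 8148 + 1092025/4 = 1124617/4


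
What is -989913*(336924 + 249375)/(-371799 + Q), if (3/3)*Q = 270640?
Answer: 580385001987/101159 ≈ 5.7374e+6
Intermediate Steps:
Q = 270640
-989913*(336924 + 249375)/(-371799 + Q) = -989913*(336924 + 249375)/(-371799 + 270640) = -989913/((-101159/586299)) = -989913/((-101159*1/586299)) = -989913/(-101159/586299) = -989913*(-586299/101159) = 580385001987/101159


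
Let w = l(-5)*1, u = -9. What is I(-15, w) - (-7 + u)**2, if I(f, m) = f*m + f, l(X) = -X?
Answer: -346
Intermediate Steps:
w = 5 (w = -1*(-5)*1 = 5*1 = 5)
I(f, m) = f + f*m
I(-15, w) - (-7 + u)**2 = -15*(1 + 5) - (-7 - 9)**2 = -15*6 - 1*(-16)**2 = -90 - 1*256 = -90 - 256 = -346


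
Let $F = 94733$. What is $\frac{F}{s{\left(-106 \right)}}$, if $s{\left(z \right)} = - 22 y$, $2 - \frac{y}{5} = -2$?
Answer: $- \frac{94733}{440} \approx -215.3$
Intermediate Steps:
$y = 20$ ($y = 10 - -10 = 10 + 10 = 20$)
$s{\left(z \right)} = -440$ ($s{\left(z \right)} = \left(-22\right) 20 = -440$)
$\frac{F}{s{\left(-106 \right)}} = \frac{94733}{-440} = 94733 \left(- \frac{1}{440}\right) = - \frac{94733}{440}$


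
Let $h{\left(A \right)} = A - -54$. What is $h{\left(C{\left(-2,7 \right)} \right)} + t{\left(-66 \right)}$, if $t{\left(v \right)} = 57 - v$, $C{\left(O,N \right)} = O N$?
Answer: $163$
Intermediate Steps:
$C{\left(O,N \right)} = N O$
$h{\left(A \right)} = 54 + A$ ($h{\left(A \right)} = A + 54 = 54 + A$)
$h{\left(C{\left(-2,7 \right)} \right)} + t{\left(-66 \right)} = \left(54 + 7 \left(-2\right)\right) + \left(57 - -66\right) = \left(54 - 14\right) + \left(57 + 66\right) = 40 + 123 = 163$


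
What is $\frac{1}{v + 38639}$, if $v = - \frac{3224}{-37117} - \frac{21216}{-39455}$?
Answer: $\frac{112650095}{4352757380489} \approx 2.588 \cdot 10^{-5}$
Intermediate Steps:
$v = \frac{70359784}{112650095}$ ($v = \left(-3224\right) \left(- \frac{1}{37117}\right) - - \frac{1632}{3035} = \frac{3224}{37117} + \frac{1632}{3035} = \frac{70359784}{112650095} \approx 0.62459$)
$\frac{1}{v + 38639} = \frac{1}{\frac{70359784}{112650095} + 38639} = \frac{1}{\frac{4352757380489}{112650095}} = \frac{112650095}{4352757380489}$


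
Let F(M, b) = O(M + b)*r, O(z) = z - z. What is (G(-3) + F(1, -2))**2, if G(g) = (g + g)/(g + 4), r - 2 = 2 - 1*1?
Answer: 36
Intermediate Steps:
O(z) = 0
r = 3 (r = 2 + (2 - 1*1) = 2 + (2 - 1) = 2 + 1 = 3)
F(M, b) = 0 (F(M, b) = 0*3 = 0)
G(g) = 2*g/(4 + g) (G(g) = (2*g)/(4 + g) = 2*g/(4 + g))
(G(-3) + F(1, -2))**2 = (2*(-3)/(4 - 3) + 0)**2 = (2*(-3)/1 + 0)**2 = (2*(-3)*1 + 0)**2 = (-6 + 0)**2 = (-6)**2 = 36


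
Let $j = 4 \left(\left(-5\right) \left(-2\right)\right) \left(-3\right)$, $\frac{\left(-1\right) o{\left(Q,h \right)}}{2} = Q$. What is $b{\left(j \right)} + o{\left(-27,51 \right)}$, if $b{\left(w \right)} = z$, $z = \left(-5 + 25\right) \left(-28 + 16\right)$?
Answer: $-186$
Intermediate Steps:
$o{\left(Q,h \right)} = - 2 Q$
$j = -120$ ($j = 4 \cdot 10 \left(-3\right) = 40 \left(-3\right) = -120$)
$z = -240$ ($z = 20 \left(-12\right) = -240$)
$b{\left(w \right)} = -240$
$b{\left(j \right)} + o{\left(-27,51 \right)} = -240 - -54 = -240 + 54 = -186$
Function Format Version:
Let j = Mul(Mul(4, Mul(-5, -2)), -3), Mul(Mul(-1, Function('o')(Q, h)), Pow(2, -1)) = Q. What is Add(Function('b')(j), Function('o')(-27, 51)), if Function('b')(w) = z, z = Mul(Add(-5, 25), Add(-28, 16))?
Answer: -186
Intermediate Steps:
Function('o')(Q, h) = Mul(-2, Q)
j = -120 (j = Mul(Mul(4, 10), -3) = Mul(40, -3) = -120)
z = -240 (z = Mul(20, -12) = -240)
Function('b')(w) = -240
Add(Function('b')(j), Function('o')(-27, 51)) = Add(-240, Mul(-2, -27)) = Add(-240, 54) = -186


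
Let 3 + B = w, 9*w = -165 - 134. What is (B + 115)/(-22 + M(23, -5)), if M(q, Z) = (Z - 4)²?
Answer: 709/531 ≈ 1.3352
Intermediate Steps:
M(q, Z) = (-4 + Z)²
w = -299/9 (w = (-165 - 134)/9 = (⅑)*(-299) = -299/9 ≈ -33.222)
B = -326/9 (B = -3 - 299/9 = -326/9 ≈ -36.222)
(B + 115)/(-22 + M(23, -5)) = (-326/9 + 115)/(-22 + (-4 - 5)²) = 709/(9*(-22 + (-9)²)) = 709/(9*(-22 + 81)) = (709/9)/59 = (709/9)*(1/59) = 709/531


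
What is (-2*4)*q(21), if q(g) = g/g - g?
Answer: 160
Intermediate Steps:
q(g) = 1 - g
(-2*4)*q(21) = (-2*4)*(1 - 1*21) = -8*(1 - 21) = -8*(-20) = 160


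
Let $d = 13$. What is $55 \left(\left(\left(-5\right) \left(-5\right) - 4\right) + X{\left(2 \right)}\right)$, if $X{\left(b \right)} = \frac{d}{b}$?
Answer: $\frac{3025}{2} \approx 1512.5$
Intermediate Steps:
$X{\left(b \right)} = \frac{13}{b}$
$55 \left(\left(\left(-5\right) \left(-5\right) - 4\right) + X{\left(2 \right)}\right) = 55 \left(\left(\left(-5\right) \left(-5\right) - 4\right) + \frac{13}{2}\right) = 55 \left(\left(25 - 4\right) + 13 \cdot \frac{1}{2}\right) = 55 \left(21 + \frac{13}{2}\right) = 55 \cdot \frac{55}{2} = \frac{3025}{2}$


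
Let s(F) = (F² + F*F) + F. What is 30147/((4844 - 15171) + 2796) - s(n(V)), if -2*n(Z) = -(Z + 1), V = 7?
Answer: -301263/7531 ≈ -40.003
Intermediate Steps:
n(Z) = ½ + Z/2 (n(Z) = -(-1)*(Z + 1)/2 = -(-1)*(1 + Z)/2 = -(-1 - Z)/2 = ½ + Z/2)
s(F) = F + 2*F² (s(F) = (F² + F²) + F = 2*F² + F = F + 2*F²)
30147/((4844 - 15171) + 2796) - s(n(V)) = 30147/((4844 - 15171) + 2796) - (½ + (½)*7)*(1 + 2*(½ + (½)*7)) = 30147/(-10327 + 2796) - (½ + 7/2)*(1 + 2*(½ + 7/2)) = 30147/(-7531) - 4*(1 + 2*4) = 30147*(-1/7531) - 4*(1 + 8) = -30147/7531 - 4*9 = -30147/7531 - 1*36 = -30147/7531 - 36 = -301263/7531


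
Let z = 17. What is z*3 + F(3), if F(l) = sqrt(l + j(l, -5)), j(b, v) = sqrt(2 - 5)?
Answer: 51 + sqrt(3 + I*sqrt(3)) ≈ 52.798 + 0.48172*I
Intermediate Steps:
j(b, v) = I*sqrt(3) (j(b, v) = sqrt(-3) = I*sqrt(3))
F(l) = sqrt(l + I*sqrt(3))
z*3 + F(3) = 17*3 + sqrt(3 + I*sqrt(3)) = 51 + sqrt(3 + I*sqrt(3))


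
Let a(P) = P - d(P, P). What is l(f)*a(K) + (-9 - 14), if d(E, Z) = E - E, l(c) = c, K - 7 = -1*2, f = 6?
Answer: 7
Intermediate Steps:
K = 5 (K = 7 - 1*2 = 7 - 2 = 5)
d(E, Z) = 0
a(P) = P (a(P) = P - 1*0 = P + 0 = P)
l(f)*a(K) + (-9 - 14) = 6*5 + (-9 - 14) = 30 - 23 = 7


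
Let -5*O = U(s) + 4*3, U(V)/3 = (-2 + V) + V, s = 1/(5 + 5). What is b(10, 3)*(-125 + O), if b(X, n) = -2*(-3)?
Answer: -18948/25 ≈ -757.92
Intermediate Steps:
s = ⅒ (s = 1/10 = ⅒ ≈ 0.10000)
U(V) = -6 + 6*V (U(V) = 3*((-2 + V) + V) = 3*(-2 + 2*V) = -6 + 6*V)
b(X, n) = 6
O = -33/25 (O = -((-6 + 6*(⅒)) + 4*3)/5 = -((-6 + ⅗) + 12)/5 = -(-27/5 + 12)/5 = -⅕*33/5 = -33/25 ≈ -1.3200)
b(10, 3)*(-125 + O) = 6*(-125 - 33/25) = 6*(-3158/25) = -18948/25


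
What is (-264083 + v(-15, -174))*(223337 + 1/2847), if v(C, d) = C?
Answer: -167924188523120/2847 ≈ -5.8983e+10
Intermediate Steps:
(-264083 + v(-15, -174))*(223337 + 1/2847) = (-264083 - 15)*(223337 + 1/2847) = -264098*(223337 + 1/2847) = -264098*635840440/2847 = -167924188523120/2847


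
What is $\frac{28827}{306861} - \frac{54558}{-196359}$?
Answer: $\frac{2489129259}{6694991011} \approx 0.37179$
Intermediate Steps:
$\frac{28827}{306861} - \frac{54558}{-196359} = 28827 \cdot \frac{1}{306861} - - \frac{18186}{65453} = \frac{9609}{102287} + \frac{18186}{65453} = \frac{2489129259}{6694991011}$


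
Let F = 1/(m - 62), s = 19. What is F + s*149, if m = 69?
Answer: 19818/7 ≈ 2831.1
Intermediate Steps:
F = 1/7 (F = 1/(69 - 62) = 1/7 ≈ 0.14286)
F + s*149 = 1/7 + 19*149 = 1/7 + 2831 = 19818/7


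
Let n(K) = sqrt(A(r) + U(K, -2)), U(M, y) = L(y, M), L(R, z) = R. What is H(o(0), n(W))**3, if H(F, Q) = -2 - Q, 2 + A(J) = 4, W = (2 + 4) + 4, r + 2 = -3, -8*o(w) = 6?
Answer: -8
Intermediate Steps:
o(w) = -3/4 (o(w) = -1/8*6 = -3/4)
r = -5 (r = -2 - 3 = -5)
W = 10 (W = 6 + 4 = 10)
U(M, y) = y
A(J) = 2 (A(J) = -2 + 4 = 2)
n(K) = 0 (n(K) = sqrt(2 - 2) = sqrt(0) = 0)
H(o(0), n(W))**3 = (-2 - 1*0)**3 = (-2 + 0)**3 = (-2)**3 = -8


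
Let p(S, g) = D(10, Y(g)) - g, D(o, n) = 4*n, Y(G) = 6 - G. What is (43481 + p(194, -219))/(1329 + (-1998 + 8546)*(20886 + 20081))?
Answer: 8920/53650649 ≈ 0.00016626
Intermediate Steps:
p(S, g) = 24 - 5*g (p(S, g) = 4*(6 - g) - g = (24 - 4*g) - g = 24 - 5*g)
(43481 + p(194, -219))/(1329 + (-1998 + 8546)*(20886 + 20081)) = (43481 + (24 - 5*(-219)))/(1329 + (-1998 + 8546)*(20886 + 20081)) = (43481 + (24 + 1095))/(1329 + 6548*40967) = (43481 + 1119)/(1329 + 268251916) = 44600/268253245 = 44600*(1/268253245) = 8920/53650649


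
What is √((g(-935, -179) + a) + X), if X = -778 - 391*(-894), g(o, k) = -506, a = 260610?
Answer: 4*√38055 ≈ 780.31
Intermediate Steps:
X = 348776 (X = -778 + 349554 = 348776)
√((g(-935, -179) + a) + X) = √((-506 + 260610) + 348776) = √(260104 + 348776) = √608880 = 4*√38055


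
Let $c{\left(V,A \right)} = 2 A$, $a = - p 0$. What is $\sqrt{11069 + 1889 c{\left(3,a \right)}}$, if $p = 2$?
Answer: $\sqrt{11069} \approx 105.21$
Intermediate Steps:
$a = 0$ ($a = \left(-1\right) 2 \cdot 0 = \left(-2\right) 0 = 0$)
$\sqrt{11069 + 1889 c{\left(3,a \right)}} = \sqrt{11069 + 1889 \cdot 2 \cdot 0} = \sqrt{11069 + 1889 \cdot 0} = \sqrt{11069 + 0} = \sqrt{11069}$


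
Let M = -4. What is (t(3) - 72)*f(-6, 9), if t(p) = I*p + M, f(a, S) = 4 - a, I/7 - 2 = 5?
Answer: 710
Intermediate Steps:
I = 49 (I = 14 + 7*5 = 14 + 35 = 49)
t(p) = -4 + 49*p (t(p) = 49*p - 4 = -4 + 49*p)
(t(3) - 72)*f(-6, 9) = ((-4 + 49*3) - 72)*(4 - 1*(-6)) = ((-4 + 147) - 72)*(4 + 6) = (143 - 72)*10 = 71*10 = 710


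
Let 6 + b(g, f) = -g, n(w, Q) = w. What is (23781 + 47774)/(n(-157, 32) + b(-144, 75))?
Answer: -71555/19 ≈ -3766.1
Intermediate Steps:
b(g, f) = -6 - g
(23781 + 47774)/(n(-157, 32) + b(-144, 75)) = (23781 + 47774)/(-157 + (-6 - 1*(-144))) = 71555/(-157 + (-6 + 144)) = 71555/(-157 + 138) = 71555/(-19) = 71555*(-1/19) = -71555/19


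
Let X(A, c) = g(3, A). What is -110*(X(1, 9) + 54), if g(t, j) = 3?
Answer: -6270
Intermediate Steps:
X(A, c) = 3
-110*(X(1, 9) + 54) = -110*(3 + 54) = -110*57 = -6270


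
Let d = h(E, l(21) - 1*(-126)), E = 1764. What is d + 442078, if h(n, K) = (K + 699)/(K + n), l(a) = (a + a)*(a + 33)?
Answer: 612721139/1386 ≈ 4.4208e+5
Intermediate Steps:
l(a) = 2*a*(33 + a) (l(a) = (2*a)*(33 + a) = 2*a*(33 + a))
h(n, K) = (699 + K)/(K + n)
d = 1031/1386 (d = (699 + (2*21*(33 + 21) - 1*(-126)))/((2*21*(33 + 21) - 1*(-126)) + 1764) = (699 + (2*21*54 + 126))/((2*21*54 + 126) + 1764) = (699 + (2268 + 126))/((2268 + 126) + 1764) = (699 + 2394)/(2394 + 1764) = 3093/4158 = (1/4158)*3093 = 1031/1386 ≈ 0.74387)
d + 442078 = 1031/1386 + 442078 = 612721139/1386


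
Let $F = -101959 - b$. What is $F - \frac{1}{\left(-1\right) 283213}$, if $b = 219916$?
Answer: $- \frac{91159184374}{283213} \approx -3.2188 \cdot 10^{5}$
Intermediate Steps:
$F = -321875$ ($F = -101959 - 219916 = -321875$)
$F - \frac{1}{\left(-1\right) 283213} = -321875 - \frac{1}{\left(-1\right) 283213} = -321875 - \frac{1}{-283213} = -321875 - - \frac{1}{283213} = -321875 + \frac{1}{283213} = - \frac{91159184374}{283213}$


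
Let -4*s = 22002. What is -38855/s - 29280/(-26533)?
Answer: 125473090/15362607 ≈ 8.1674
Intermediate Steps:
s = -11001/2 (s = -¼*22002 = -11001/2 ≈ -5500.5)
-38855/s - 29280/(-26533) = -38855/(-11001/2) - 29280/(-26533) = -38855*(-2/11001) - 29280*(-1/26533) = 4090/579 + 29280/26533 = 125473090/15362607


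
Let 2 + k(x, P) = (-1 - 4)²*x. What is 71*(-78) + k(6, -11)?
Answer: -5390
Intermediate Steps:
k(x, P) = -2 + 25*x (k(x, P) = -2 + (-1 - 4)²*x = -2 + (-5)²*x = -2 + 25*x)
71*(-78) + k(6, -11) = 71*(-78) + (-2 + 25*6) = -5538 + (-2 + 150) = -5538 + 148 = -5390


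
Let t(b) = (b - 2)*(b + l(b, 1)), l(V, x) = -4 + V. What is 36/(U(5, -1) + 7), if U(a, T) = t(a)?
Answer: 36/25 ≈ 1.4400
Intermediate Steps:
t(b) = (-4 + 2*b)*(-2 + b) (t(b) = (b - 2)*(b + (-4 + b)) = (-2 + b)*(-4 + 2*b) = (-4 + 2*b)*(-2 + b))
U(a, T) = 8 - 8*a + 2*a²
36/(U(5, -1) + 7) = 36/((8 - 8*5 + 2*5²) + 7) = 36/((8 - 40 + 2*25) + 7) = 36/((8 - 40 + 50) + 7) = 36/(18 + 7) = 36/25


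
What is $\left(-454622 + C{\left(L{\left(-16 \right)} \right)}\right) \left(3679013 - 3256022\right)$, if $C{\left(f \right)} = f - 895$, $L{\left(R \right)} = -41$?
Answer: $-192696933978$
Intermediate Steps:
$C{\left(f \right)} = -895 + f$
$\left(-454622 + C{\left(L{\left(-16 \right)} \right)}\right) \left(3679013 - 3256022\right) = \left(-454622 - 936\right) \left(3679013 - 3256022\right) = \left(-454622 - 936\right) 422991 = \left(-455558\right) 422991 = -192696933978$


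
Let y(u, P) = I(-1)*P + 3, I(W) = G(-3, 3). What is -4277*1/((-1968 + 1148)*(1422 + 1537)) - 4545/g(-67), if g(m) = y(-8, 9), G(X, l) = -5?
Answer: 1838012789/16984660 ≈ 108.22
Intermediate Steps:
I(W) = -5
y(u, P) = 3 - 5*P (y(u, P) = -5*P + 3 = 3 - 5*P)
g(m) = -42 (g(m) = 3 - 5*9 = 3 - 45 = -42)
-4277*1/((-1968 + 1148)*(1422 + 1537)) - 4545/g(-67) = -4277*1/((-1968 + 1148)*(1422 + 1537)) - 4545/(-42) = -4277/((-820*2959)) - 4545*(-1/42) = -4277/(-2426380) + 1515/14 = -4277*(-1/2426380) + 1515/14 = 4277/2426380 + 1515/14 = 1838012789/16984660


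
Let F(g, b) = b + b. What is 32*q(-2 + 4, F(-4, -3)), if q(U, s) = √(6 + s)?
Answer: 0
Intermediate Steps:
F(g, b) = 2*b
32*q(-2 + 4, F(-4, -3)) = 32*√(6 + 2*(-3)) = 32*√(6 - 6) = 32*√0 = 32*0 = 0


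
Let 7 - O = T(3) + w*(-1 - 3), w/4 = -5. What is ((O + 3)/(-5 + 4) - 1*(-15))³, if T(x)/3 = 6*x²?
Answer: 15069223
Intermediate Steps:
w = -20 (w = 4*(-5) = -20)
T(x) = 18*x² (T(x) = 3*(6*x²) = 18*x²)
O = -235 (O = 7 - (18*3² - 20*(-1 - 3)) = 7 - (18*9 - 20*(-4)) = 7 - (162 + 80) = 7 - 1*242 = 7 - 242 = -235)
((O + 3)/(-5 + 4) - 1*(-15))³ = ((-235 + 3)/(-5 + 4) - 1*(-15))³ = (-232/(-1) + 15)³ = (-232*(-1) + 15)³ = (232 + 15)³ = 247³ = 15069223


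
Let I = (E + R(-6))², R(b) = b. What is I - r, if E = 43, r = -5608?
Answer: 6977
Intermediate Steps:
I = 1369 (I = (43 - 6)² = 37² = 1369)
I - r = 1369 - 1*(-5608) = 1369 + 5608 = 6977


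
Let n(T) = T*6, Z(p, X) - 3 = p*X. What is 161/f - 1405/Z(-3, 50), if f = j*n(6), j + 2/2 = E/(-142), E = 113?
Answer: 1589531/224910 ≈ 7.0674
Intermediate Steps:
Z(p, X) = 3 + X*p (Z(p, X) = 3 + p*X = 3 + X*p)
n(T) = 6*T
j = -255/142 (j = -1 + 113/(-142) = -1 + 113*(-1/142) = -1 - 113/142 = -255/142 ≈ -1.7958)
f = -4590/71 (f = -765*6/71 = -255/142*36 = -4590/71 ≈ -64.648)
161/f - 1405/Z(-3, 50) = 161/(-4590/71) - 1405/(3 + 50*(-3)) = 161*(-71/4590) - 1405/(3 - 150) = -11431/4590 - 1405/(-147) = -11431/4590 - 1405*(-1/147) = -11431/4590 + 1405/147 = 1589531/224910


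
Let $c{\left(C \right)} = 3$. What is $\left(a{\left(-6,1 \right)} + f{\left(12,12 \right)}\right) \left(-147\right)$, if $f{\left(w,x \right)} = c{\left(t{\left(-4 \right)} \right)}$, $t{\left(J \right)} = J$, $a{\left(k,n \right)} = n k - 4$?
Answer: $1029$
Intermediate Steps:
$a{\left(k,n \right)} = -4 + k n$ ($a{\left(k,n \right)} = k n - 4 = -4 + k n$)
$f{\left(w,x \right)} = 3$
$\left(a{\left(-6,1 \right)} + f{\left(12,12 \right)}\right) \left(-147\right) = \left(\left(-4 - 6\right) + 3\right) \left(-147\right) = \left(-10 + 3\right) \left(-147\right) = \left(-7\right) \left(-147\right) = 1029$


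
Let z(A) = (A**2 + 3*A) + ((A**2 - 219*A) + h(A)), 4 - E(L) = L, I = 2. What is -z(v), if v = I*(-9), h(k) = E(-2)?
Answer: -4542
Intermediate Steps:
E(L) = 4 - L
h(k) = 6 (h(k) = 4 - 1*(-2) = 4 + 2 = 6)
v = -18 (v = 2*(-9) = -18)
z(A) = 6 - 216*A + 2*A**2 (z(A) = (A**2 + 3*A) + ((A**2 - 219*A) + 6) = (A**2 + 3*A) + (6 + A**2 - 219*A) = 6 - 216*A + 2*A**2)
-z(v) = -(6 - 216*(-18) + 2*(-18)**2) = -(6 + 3888 + 2*324) = -(6 + 3888 + 648) = -1*4542 = -4542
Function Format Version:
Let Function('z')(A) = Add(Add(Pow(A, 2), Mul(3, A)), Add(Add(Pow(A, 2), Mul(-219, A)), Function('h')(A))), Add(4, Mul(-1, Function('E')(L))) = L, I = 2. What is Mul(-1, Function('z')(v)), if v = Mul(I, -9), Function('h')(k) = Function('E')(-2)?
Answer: -4542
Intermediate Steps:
Function('E')(L) = Add(4, Mul(-1, L))
Function('h')(k) = 6 (Function('h')(k) = Add(4, Mul(-1, -2)) = Add(4, 2) = 6)
v = -18 (v = Mul(2, -9) = -18)
Function('z')(A) = Add(6, Mul(-216, A), Mul(2, Pow(A, 2))) (Function('z')(A) = Add(Add(Pow(A, 2), Mul(3, A)), Add(Add(Pow(A, 2), Mul(-219, A)), 6)) = Add(Add(Pow(A, 2), Mul(3, A)), Add(6, Pow(A, 2), Mul(-219, A))) = Add(6, Mul(-216, A), Mul(2, Pow(A, 2))))
Mul(-1, Function('z')(v)) = Mul(-1, Add(6, Mul(-216, -18), Mul(2, Pow(-18, 2)))) = Mul(-1, Add(6, 3888, Mul(2, 324))) = Mul(-1, Add(6, 3888, 648)) = Mul(-1, 4542) = -4542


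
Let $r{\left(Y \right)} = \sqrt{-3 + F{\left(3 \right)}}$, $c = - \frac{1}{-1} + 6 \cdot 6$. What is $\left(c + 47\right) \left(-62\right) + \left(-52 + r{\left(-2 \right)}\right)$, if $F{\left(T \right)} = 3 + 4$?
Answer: $-5258$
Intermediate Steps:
$F{\left(T \right)} = 7$
$c = 37$ ($c = \left(-1\right) \left(-1\right) + 36 = 1 + 36 = 37$)
$r{\left(Y \right)} = 2$ ($r{\left(Y \right)} = \sqrt{-3 + 7} = \sqrt{4} = 2$)
$\left(c + 47\right) \left(-62\right) + \left(-52 + r{\left(-2 \right)}\right) = \left(37 + 47\right) \left(-62\right) + \left(-52 + 2\right) = 84 \left(-62\right) - 50 = -5208 - 50 = -5258$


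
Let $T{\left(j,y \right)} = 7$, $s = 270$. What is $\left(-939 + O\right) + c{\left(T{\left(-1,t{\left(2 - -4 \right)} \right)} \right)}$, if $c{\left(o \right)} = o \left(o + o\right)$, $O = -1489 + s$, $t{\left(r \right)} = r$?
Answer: $-2060$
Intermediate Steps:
$O = -1219$ ($O = -1489 + 270 = -1219$)
$c{\left(o \right)} = 2 o^{2}$ ($c{\left(o \right)} = o 2 o = 2 o^{2}$)
$\left(-939 + O\right) + c{\left(T{\left(-1,t{\left(2 - -4 \right)} \right)} \right)} = \left(-939 - 1219\right) + 2 \cdot 7^{2} = -2158 + 2 \cdot 49 = -2158 + 98 = -2060$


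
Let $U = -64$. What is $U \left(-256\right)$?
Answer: $16384$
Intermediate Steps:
$U \left(-256\right) = \left(-64\right) \left(-256\right) = 16384$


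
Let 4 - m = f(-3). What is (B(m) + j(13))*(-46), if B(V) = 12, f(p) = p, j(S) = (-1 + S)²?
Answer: -7176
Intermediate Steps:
m = 7 (m = 4 - 1*(-3) = 4 + 3 = 7)
(B(m) + j(13))*(-46) = (12 + (-1 + 13)²)*(-46) = (12 + 12²)*(-46) = (12 + 144)*(-46) = 156*(-46) = -7176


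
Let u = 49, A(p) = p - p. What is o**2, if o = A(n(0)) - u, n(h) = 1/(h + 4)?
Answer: 2401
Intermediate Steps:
n(h) = 1/(4 + h)
A(p) = 0
o = -49 (o = 0 - 1*49 = 0 - 49 = -49)
o**2 = (-49)**2 = 2401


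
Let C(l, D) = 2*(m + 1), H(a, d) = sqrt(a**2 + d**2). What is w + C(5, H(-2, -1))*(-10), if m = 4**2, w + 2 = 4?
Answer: -338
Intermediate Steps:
w = 2 (w = -2 + 4 = 2)
m = 16
C(l, D) = 34 (C(l, D) = 2*(16 + 1) = 2*17 = 34)
w + C(5, H(-2, -1))*(-10) = 2 + 34*(-10) = 2 - 340 = -338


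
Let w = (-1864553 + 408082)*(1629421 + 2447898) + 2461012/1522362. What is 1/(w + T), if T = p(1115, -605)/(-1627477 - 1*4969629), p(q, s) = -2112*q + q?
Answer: -5021591742186/29820706899867384045958213 ≈ -1.6839e-13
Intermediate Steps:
p(q, s) = -2111*q
w = -4520270994564764563/761181 (w = -1456471*4077319 + 2461012*(1/1522362) = -5938496881249 + 1230506/761181 = -4520270994564764563/761181 ≈ -5.9385e+12)
T = 2353765/6597106 (T = (-2111*1115)/(-1627477 - 1*4969629) = -2353765/(-1627477 - 4969629) = -2353765/(-6597106) = -2353765*(-1/6597106) = 2353765/6597106 ≈ 0.35679)
1/(w + T) = 1/(-4520270994564764563/761181 + 2353765/6597106) = 1/(-29820706899867384045958213/5021591742186) = -5021591742186/29820706899867384045958213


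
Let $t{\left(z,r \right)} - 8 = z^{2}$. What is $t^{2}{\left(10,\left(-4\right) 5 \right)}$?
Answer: $11664$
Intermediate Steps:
$t{\left(z,r \right)} = 8 + z^{2}$
$t^{2}{\left(10,\left(-4\right) 5 \right)} = \left(8 + 10^{2}\right)^{2} = \left(8 + 100\right)^{2} = 108^{2} = 11664$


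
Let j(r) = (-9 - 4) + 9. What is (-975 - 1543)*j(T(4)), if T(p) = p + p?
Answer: 10072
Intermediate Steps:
T(p) = 2*p
j(r) = -4 (j(r) = -13 + 9 = -4)
(-975 - 1543)*j(T(4)) = (-975 - 1543)*(-4) = -2518*(-4) = 10072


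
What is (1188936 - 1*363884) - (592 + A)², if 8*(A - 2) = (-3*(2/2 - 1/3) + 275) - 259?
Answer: 7522143/16 ≈ 4.7013e+5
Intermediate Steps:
A = 15/4 (A = 2 + ((-3*(2/2 - 1/3) + 275) - 259)/8 = 2 + ((-3*(2*(½) - 1*⅓) + 275) - 259)/8 = 2 + ((-3*(1 - ⅓) + 275) - 259)/8 = 2 + ((-3*⅔ + 275) - 259)/8 = 2 + ((-2 + 275) - 259)/8 = 2 + (273 - 259)/8 = 2 + (⅛)*14 = 2 + 7/4 = 15/4 ≈ 3.7500)
(1188936 - 1*363884) - (592 + A)² = (1188936 - 1*363884) - (592 + 15/4)² = (1188936 - 363884) - (2383/4)² = 825052 - 1*5678689/16 = 825052 - 5678689/16 = 7522143/16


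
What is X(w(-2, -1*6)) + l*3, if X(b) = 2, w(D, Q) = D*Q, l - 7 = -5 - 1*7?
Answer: -13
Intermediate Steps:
l = -5 (l = 7 + (-5 - 1*7) = 7 + (-5 - 7) = 7 - 12 = -5)
X(w(-2, -1*6)) + l*3 = 2 - 5*3 = 2 - 15 = -13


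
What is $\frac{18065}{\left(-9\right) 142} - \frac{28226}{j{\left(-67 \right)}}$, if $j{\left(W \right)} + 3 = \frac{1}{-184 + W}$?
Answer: $\frac{4520329409}{481806} \approx 9382.0$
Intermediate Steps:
$j{\left(W \right)} = -3 + \frac{1}{-184 + W}$
$\frac{18065}{\left(-9\right) 142} - \frac{28226}{j{\left(-67 \right)}} = \frac{18065}{\left(-9\right) 142} - \frac{28226}{\frac{1}{-184 - 67} \left(553 - -201\right)} = \frac{18065}{-1278} - \frac{28226}{\frac{1}{-251} \left(553 + 201\right)} = 18065 \left(- \frac{1}{1278}\right) - \frac{28226}{\left(- \frac{1}{251}\right) 754} = - \frac{18065}{1278} - \frac{28226}{- \frac{754}{251}} = - \frac{18065}{1278} - - \frac{3542363}{377} = - \frac{18065}{1278} + \frac{3542363}{377} = \frac{4520329409}{481806}$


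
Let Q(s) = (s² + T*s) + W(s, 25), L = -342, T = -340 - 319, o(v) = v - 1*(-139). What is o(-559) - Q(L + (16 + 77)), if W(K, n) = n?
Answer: -226537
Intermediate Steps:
o(v) = 139 + v (o(v) = v + 139 = 139 + v)
T = -659
Q(s) = 25 + s² - 659*s (Q(s) = (s² - 659*s) + 25 = 25 + s² - 659*s)
o(-559) - Q(L + (16 + 77)) = (139 - 559) - (25 + (-342 + (16 + 77))² - 659*(-342 + (16 + 77))) = -420 - (25 + (-342 + 93)² - 659*(-342 + 93)) = -420 - (25 + (-249)² - 659*(-249)) = -420 - (25 + 62001 + 164091) = -420 - 1*226117 = -420 - 226117 = -226537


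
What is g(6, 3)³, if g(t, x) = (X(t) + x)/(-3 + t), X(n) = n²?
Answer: 2197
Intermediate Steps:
g(t, x) = (x + t²)/(-3 + t) (g(t, x) = (t² + x)/(-3 + t) = (x + t²)/(-3 + t))
g(6, 3)³ = ((3 + 6²)/(-3 + 6))³ = ((3 + 36)/3)³ = ((⅓)*39)³ = 13³ = 2197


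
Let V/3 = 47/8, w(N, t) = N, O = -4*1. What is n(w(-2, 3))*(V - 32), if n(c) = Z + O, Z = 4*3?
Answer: -115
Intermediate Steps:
Z = 12
O = -4
n(c) = 8 (n(c) = 12 - 4 = 8)
V = 141/8 (V = 3*(47/8) = 141/8 ≈ 17.625)
n(w(-2, 3))*(V - 32) = 8*(141/8 - 32) = 8*(-115/8) = -115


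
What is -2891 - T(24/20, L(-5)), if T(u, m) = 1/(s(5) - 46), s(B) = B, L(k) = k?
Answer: -118530/41 ≈ -2891.0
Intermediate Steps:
T(u, m) = -1/41 (T(u, m) = 1/(5 - 46) = 1/(-41) = -1/41)
-2891 - T(24/20, L(-5)) = -2891 - 1*(-1/41) = -2891 + 1/41 = -118530/41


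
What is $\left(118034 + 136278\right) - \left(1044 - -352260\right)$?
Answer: $-98992$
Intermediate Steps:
$\left(118034 + 136278\right) - \left(1044 - -352260\right) = 254312 - \left(1044 + 352260\right) = 254312 - 353304 = -98992$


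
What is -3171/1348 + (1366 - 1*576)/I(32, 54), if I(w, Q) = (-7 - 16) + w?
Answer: 1036381/12132 ≈ 85.425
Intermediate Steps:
I(w, Q) = -23 + w
-3171/1348 + (1366 - 1*576)/I(32, 54) = -3171/1348 + (1366 - 1*576)/(-23 + 32) = -3171*1/1348 + (1366 - 576)/9 = -3171/1348 + 790*(⅑) = -3171/1348 + 790/9 = 1036381/12132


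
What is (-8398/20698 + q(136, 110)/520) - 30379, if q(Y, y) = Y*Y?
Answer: -20411843662/672685 ≈ -30344.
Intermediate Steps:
q(Y, y) = Y²
(-8398/20698 + q(136, 110)/520) - 30379 = (-8398/20698 + 136²/520) - 30379 = (-8398*1/20698 + 18496*(1/520)) - 30379 = (-4199/10349 + 2312/65) - 30379 = 23653953/672685 - 30379 = -20411843662/672685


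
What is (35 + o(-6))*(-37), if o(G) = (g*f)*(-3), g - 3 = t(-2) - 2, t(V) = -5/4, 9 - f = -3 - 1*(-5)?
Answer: -5957/4 ≈ -1489.3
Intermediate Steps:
f = 7 (f = 9 - (-3 - 1*(-5)) = 9 - (-3 + 5) = 9 - 1*2 = 9 - 2 = 7)
t(V) = -5/4 (t(V) = -5*¼ = -5/4)
g = -¼ (g = 3 + (-5/4 - 2) = 3 - 13/4 = -¼ ≈ -0.25000)
o(G) = 21/4 (o(G) = -¼*7*(-3) = -7/4*(-3) = 21/4)
(35 + o(-6))*(-37) = (35 + 21/4)*(-37) = (161/4)*(-37) = -5957/4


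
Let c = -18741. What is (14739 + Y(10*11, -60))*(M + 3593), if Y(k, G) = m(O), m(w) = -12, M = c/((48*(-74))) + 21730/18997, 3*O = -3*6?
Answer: 1192294506914661/22492448 ≈ 5.3009e+7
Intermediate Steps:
O = -6 (O = (-3*6)/3 = (⅓)*(-18) = -6)
M = 144402579/22492448 (M = -18741/(48*(-74)) + 21730/18997 = -18741/(-3552) + 21730*(1/18997) = -18741*(-1/3552) + 21730/18997 = 6247/1184 + 21730/18997 = 144402579/22492448 ≈ 6.4200)
Y(k, G) = -12
(14739 + Y(10*11, -60))*(M + 3593) = (14739 - 12)*(144402579/22492448 + 3593) = 14727*(80959768243/22492448) = 1192294506914661/22492448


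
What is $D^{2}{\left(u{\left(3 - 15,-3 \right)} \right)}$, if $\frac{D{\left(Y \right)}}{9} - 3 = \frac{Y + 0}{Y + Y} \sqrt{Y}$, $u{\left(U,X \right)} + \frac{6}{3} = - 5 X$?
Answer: $\frac{3969}{4} + 243 \sqrt{13} \approx 1868.4$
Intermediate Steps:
$u{\left(U,X \right)} = -2 - 5 X$
$D{\left(Y \right)} = 27 + \frac{9 \sqrt{Y}}{2}$ ($D{\left(Y \right)} = 27 + 9 \frac{Y + 0}{Y + Y} \sqrt{Y} = 27 + 9 \frac{Y}{2 Y} \sqrt{Y} = 27 + 9 Y \frac{1}{2 Y} \sqrt{Y} = 27 + 9 \frac{\sqrt{Y}}{2} = 27 + \frac{9 \sqrt{Y}}{2}$)
$D^{2}{\left(u{\left(3 - 15,-3 \right)} \right)} = \left(27 + \frac{9 \sqrt{-2 - -15}}{2}\right)^{2} = \left(27 + \frac{9 \sqrt{-2 + 15}}{2}\right)^{2} = \left(27 + \frac{9 \sqrt{13}}{2}\right)^{2}$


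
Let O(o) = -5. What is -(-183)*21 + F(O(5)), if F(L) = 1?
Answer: 3844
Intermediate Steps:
-(-183)*21 + F(O(5)) = -(-183)*21 + 1 = -61*(-63) + 1 = 3843 + 1 = 3844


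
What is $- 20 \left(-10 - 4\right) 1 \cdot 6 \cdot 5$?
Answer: $8400$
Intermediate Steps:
$- 20 \left(-10 - 4\right) 1 \cdot 6 \cdot 5 = \left(-20\right) \left(-14\right) 6 \cdot 5 = 280 \cdot 30 = 8400$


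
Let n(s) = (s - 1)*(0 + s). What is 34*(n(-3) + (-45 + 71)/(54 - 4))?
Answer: 10642/25 ≈ 425.68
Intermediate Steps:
n(s) = s*(-1 + s) (n(s) = (-1 + s)*s = s*(-1 + s))
34*(n(-3) + (-45 + 71)/(54 - 4)) = 34*(-3*(-1 - 3) + (-45 + 71)/(54 - 4)) = 34*(-3*(-4) + 26/50) = 34*(12 + 26*(1/50)) = 34*(12 + 13/25) = 34*(313/25) = 10642/25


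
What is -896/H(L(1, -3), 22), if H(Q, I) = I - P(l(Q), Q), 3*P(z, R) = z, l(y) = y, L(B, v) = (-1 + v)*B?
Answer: -192/5 ≈ -38.400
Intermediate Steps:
L(B, v) = B*(-1 + v)
P(z, R) = z/3
H(Q, I) = I - Q/3
-896/H(L(1, -3), 22) = -896/(22 - (-1 - 3)/3) = -896/(22 - (-4)/3) = -896/(22 - ⅓*(-4)) = -896/(22 + 4/3) = -896/70/3 = -896*3/70 = -192/5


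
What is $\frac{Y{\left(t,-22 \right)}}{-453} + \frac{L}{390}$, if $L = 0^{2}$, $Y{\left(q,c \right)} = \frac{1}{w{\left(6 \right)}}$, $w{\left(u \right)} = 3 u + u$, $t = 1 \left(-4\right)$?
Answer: $- \frac{1}{10872} \approx -9.1979 \cdot 10^{-5}$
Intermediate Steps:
$t = -4$
$w{\left(u \right)} = 4 u$
$Y{\left(q,c \right)} = \frac{1}{24}$ ($Y{\left(q,c \right)} = \frac{1}{4 \cdot 6} = \frac{1}{24}$)
$L = 0$
$\frac{Y{\left(t,-22 \right)}}{-453} + \frac{L}{390} = \frac{1}{24 \left(-453\right)} + \frac{0}{390} = \frac{1}{24} \left(- \frac{1}{453}\right) + 0 \cdot \frac{1}{390} = - \frac{1}{10872} + 0 = - \frac{1}{10872}$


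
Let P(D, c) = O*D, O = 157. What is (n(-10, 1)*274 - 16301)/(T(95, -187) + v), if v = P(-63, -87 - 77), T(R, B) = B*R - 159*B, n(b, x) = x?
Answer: -517/67 ≈ -7.7164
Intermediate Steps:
P(D, c) = 157*D
T(R, B) = -159*B + B*R
v = -9891 (v = 157*(-63) = -9891)
(n(-10, 1)*274 - 16301)/(T(95, -187) + v) = (1*274 - 16301)/(-187*(-159 + 95) - 9891) = (274 - 16301)/(-187*(-64) - 9891) = -16027/(11968 - 9891) = -16027/2077 = -16027*1/2077 = -517/67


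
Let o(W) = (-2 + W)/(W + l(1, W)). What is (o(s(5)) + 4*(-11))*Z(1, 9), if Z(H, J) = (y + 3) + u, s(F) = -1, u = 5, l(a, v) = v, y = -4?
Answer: -170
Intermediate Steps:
Z(H, J) = 4 (Z(H, J) = (-4 + 3) + 5 = -1 + 5 = 4)
o(W) = (-2 + W)/(2*W) (o(W) = (-2 + W)/(W + W) = (-2 + W)/((2*W)) = (-2 + W)*(1/(2*W)) = (-2 + W)/(2*W))
(o(s(5)) + 4*(-11))*Z(1, 9) = ((1/2)*(-2 - 1)/(-1) + 4*(-11))*4 = ((1/2)*(-1)*(-3) - 44)*4 = (3/2 - 44)*4 = -85/2*4 = -170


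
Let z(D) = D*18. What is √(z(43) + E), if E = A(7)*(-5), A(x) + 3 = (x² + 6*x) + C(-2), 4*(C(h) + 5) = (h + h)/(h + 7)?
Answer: 6*√10 ≈ 18.974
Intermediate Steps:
z(D) = 18*D
C(h) = -5 + h/(2*(7 + h)) (C(h) = -5 + ((h + h)/(h + 7))/4 = -5 + ((2*h)/(7 + h))/4 = -5 + (2*h/(7 + h))/4 = -5 + h/(2*(7 + h)))
A(x) = -41/5 + x² + 6*x (A(x) = -3 + ((x² + 6*x) + (-70 - 9*(-2))/(2*(7 - 2))) = -3 + ((x² + 6*x) + (½)*(-70 + 18)/5) = -3 + ((x² + 6*x) + (½)*(⅕)*(-52)) = -3 + ((x² + 6*x) - 26/5) = -3 + (-26/5 + x² + 6*x) = -41/5 + x² + 6*x)
E = -414 (E = (-41/5 + 7² + 6*7)*(-5) = (-41/5 + 49 + 42)*(-5) = (414/5)*(-5) = -414)
√(z(43) + E) = √(18*43 - 414) = √(774 - 414) = √360 = 6*√10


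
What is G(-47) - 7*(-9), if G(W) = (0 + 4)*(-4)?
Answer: 47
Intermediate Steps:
G(W) = -16 (G(W) = 4*(-4) = -16)
G(-47) - 7*(-9) = -16 - 7*(-9) = -16 + 63 = 47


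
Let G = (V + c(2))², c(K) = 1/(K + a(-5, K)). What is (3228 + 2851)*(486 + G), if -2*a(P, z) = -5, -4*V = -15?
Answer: 3953204095/1296 ≈ 3.0503e+6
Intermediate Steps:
V = 15/4 (V = -¼*(-15) = 15/4 ≈ 3.7500)
a(P, z) = 5/2 (a(P, z) = -½*(-5) = 5/2)
c(K) = 1/(5/2 + K) (c(K) = 1/(K + 5/2) = 1/(5/2 + K))
G = 20449/1296 (G = (15/4 + 2/(5 + 2*2))² = (15/4 + 2/(5 + 4))² = (15/4 + 2/9)² = (143/36)² = 20449/1296 ≈ 15.779)
(3228 + 2851)*(486 + G) = (3228 + 2851)*(486 + 20449/1296) = 6079*(650305/1296) = 3953204095/1296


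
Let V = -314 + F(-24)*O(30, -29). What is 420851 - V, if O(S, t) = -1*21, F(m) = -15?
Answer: 420850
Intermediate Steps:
O(S, t) = -21
V = 1 (V = -314 - 15*(-21) = -314 + 315 = 1)
420851 - V = 420851 - 1*1 = 420851 - 1 = 420850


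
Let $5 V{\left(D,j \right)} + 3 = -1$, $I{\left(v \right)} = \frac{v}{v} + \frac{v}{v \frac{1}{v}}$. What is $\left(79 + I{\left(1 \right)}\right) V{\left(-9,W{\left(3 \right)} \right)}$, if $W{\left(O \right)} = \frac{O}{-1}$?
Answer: $- \frac{324}{5} \approx -64.8$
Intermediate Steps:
$I{\left(v \right)} = 1 + v$ ($I{\left(v \right)} = 1 + \frac{v}{1} = 1 + v 1 = 1 + v$)
$W{\left(O \right)} = - O$ ($W{\left(O \right)} = O \left(-1\right) = - O$)
$V{\left(D,j \right)} = - \frac{4}{5}$ ($V{\left(D,j \right)} = - \frac{3}{5} + \frac{1}{5} \left(-1\right) = - \frac{3}{5} - \frac{1}{5} = - \frac{4}{5}$)
$\left(79 + I{\left(1 \right)}\right) V{\left(-9,W{\left(3 \right)} \right)} = \left(79 + \left(1 + 1\right)\right) \left(- \frac{4}{5}\right) = \left(79 + 2\right) \left(- \frac{4}{5}\right) = 81 \left(- \frac{4}{5}\right) = - \frac{324}{5}$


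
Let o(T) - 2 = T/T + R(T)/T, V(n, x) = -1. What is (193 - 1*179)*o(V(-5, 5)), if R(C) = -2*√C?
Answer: 42 + 28*I ≈ 42.0 + 28.0*I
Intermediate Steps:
o(T) = 3 - 2/√T (o(T) = 2 + (T/T + (-2*√T)/T) = 2 + (1 - 2/√T) = 3 - 2/√T)
(193 - 1*179)*o(V(-5, 5)) = (193 - 1*179)*(3 - (-2)*I) = (193 - 179)*(3 - (-2)*I) = 14*(3 + 2*I) = 42 + 28*I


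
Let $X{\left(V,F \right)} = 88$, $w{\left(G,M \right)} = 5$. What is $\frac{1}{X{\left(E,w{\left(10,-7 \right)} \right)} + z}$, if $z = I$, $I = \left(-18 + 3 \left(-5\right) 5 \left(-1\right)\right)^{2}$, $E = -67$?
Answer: $\frac{1}{3337} \approx 0.00029967$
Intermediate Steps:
$I = 3249$ ($I = \left(-18 + \left(-15\right) 5 \left(-1\right)\right)^{2} = \left(-18 - -75\right)^{2} = \left(-18 + 75\right)^{2} = 57^{2} = 3249$)
$z = 3249$
$\frac{1}{X{\left(E,w{\left(10,-7 \right)} \right)} + z} = \frac{1}{88 + 3249} = \frac{1}{3337}$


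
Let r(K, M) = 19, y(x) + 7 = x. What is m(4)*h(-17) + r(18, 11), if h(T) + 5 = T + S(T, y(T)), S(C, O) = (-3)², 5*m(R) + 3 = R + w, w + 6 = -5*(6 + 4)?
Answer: 162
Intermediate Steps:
y(x) = -7 + x
w = -56 (w = -6 - 5*(6 + 4) = -6 - 5*10 = -6 - 50 = -56)
m(R) = -59/5 + R/5 (m(R) = -⅗ + (R - 56)/5 = -⅗ + (-56 + R)/5 = -⅗ + (-56/5 + R/5) = -59/5 + R/5)
S(C, O) = 9
h(T) = 4 + T (h(T) = -5 + (T + 9) = -5 + (9 + T) = 4 + T)
m(4)*h(-17) + r(18, 11) = (-59/5 + (⅕)*4)*(4 - 17) + 19 = (-59/5 + ⅘)*(-13) + 19 = -11*(-13) + 19 = 143 + 19 = 162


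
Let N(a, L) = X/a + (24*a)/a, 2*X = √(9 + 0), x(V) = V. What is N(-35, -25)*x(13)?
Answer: 21801/70 ≈ 311.44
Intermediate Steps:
X = 3/2 (X = √(9 + 0)/2 = √9/2 = (½)*3 = 3/2 ≈ 1.5000)
N(a, L) = 24 + 3/(2*a) (N(a, L) = 3/(2*a) + (24*a)/a = 3/(2*a) + 24 = 24 + 3/(2*a))
N(-35, -25)*x(13) = (24 + (3/2)/(-35))*13 = (24 + (3/2)*(-1/35))*13 = (24 - 3/70)*13 = (1677/70)*13 = 21801/70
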